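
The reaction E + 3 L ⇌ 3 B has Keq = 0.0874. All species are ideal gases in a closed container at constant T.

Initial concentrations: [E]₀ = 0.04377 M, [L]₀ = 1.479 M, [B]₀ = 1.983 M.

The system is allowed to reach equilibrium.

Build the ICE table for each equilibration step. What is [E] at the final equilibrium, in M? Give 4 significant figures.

Q₀ = 55.07 vs Keq = 0.0874 ⇒ Q>K, reverse
Step 1:
                   E          L          B
  I          0.04377      1.479      1.983
  C           0.3736      1.121     -1.121
  E           0.4174        2.6     0.8622
  solve Keq expr → x = -0.3736; check Q = 0.0874

[E]_eq = 0.4174 M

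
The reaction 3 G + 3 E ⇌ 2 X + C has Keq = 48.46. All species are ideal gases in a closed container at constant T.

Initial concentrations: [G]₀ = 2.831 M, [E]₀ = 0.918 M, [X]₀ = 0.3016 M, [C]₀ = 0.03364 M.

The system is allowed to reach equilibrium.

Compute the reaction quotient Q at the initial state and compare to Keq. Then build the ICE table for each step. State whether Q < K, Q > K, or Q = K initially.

Q₀ = 1.7433e-04 vs Keq = 48.46 ⇒ Q<K, forward
Step 1:
                   G          E          X          C
  Initial      2.831      0.918     0.3016    0.03364
  Change     -0.8339    -0.8339      0.556      0.278
  Equil        1.997    0.08405     0.8576     0.3116
  solve Keq expr → x = 0.278; check Q = 48.46

Q₀ = 1.7433e-04; Q < K (proceeds forward)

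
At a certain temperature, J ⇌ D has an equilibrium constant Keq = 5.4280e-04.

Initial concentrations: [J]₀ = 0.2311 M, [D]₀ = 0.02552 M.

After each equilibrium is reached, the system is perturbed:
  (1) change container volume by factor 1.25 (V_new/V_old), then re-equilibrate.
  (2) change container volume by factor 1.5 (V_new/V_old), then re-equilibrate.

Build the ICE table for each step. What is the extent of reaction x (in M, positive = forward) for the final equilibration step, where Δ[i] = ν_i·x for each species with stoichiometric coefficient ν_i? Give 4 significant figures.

Q₀ = 0.1104 vs Keq = 5.4280e-04 ⇒ Q>K, reverse
Step 1:
                   J          D
  I           0.2311    0.02552
  C          0.02538   -0.02538
  E           0.2565 1.3922e-04
  solve Keq expr → x = -0.02538; check Q = 5.4280e-04
Then change container volume by factor 1.25 (V_new/V_old).
Step 2:
                   J          D
  I           0.2052 1.1137e-04
  C                0          0
  E           0.2052 1.1137e-04
  solve Keq expr → x = 0; check Q = 5.4280e-04
Then change container volume by factor 1.5 (V_new/V_old).
Step 3:
                   J          D
  I           0.1368 7.4249e-05
  C                0          0
  E           0.1368 7.4249e-05
  solve Keq expr → x = 0; check Q = 5.4280e-04

x = 0 M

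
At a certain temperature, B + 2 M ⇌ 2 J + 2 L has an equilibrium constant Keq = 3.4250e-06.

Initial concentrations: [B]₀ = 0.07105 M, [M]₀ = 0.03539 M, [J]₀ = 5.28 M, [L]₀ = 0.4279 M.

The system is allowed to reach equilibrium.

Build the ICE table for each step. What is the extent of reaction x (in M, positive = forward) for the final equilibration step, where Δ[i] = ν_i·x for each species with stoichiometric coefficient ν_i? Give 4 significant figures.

x = -0.2139 M

Q₀ = 5.7362e+04 vs Keq = 3.4250e-06 ⇒ Q>K, reverse
Step 1:
                  B         M         J         L
  Initial   0.07105   0.03539      5.28    0.4279
  Change     0.2139    0.4278   -0.4278   -0.4278
  Equil       0.285    0.4632     4.852 9.4307e-05
  solve Keq expr → x = -0.2139; check Q = 3.4250e-06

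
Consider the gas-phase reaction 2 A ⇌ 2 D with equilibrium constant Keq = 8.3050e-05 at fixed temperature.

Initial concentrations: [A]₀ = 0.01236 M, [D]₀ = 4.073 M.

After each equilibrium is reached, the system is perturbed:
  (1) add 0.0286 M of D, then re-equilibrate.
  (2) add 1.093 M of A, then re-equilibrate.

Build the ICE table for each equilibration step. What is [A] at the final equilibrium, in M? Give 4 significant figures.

[A]_eq = 5.16 M

Q₀ = 1.0859e+05 vs Keq = 8.3050e-05 ⇒ Q>K, reverse
Step 1:
                  A         D
  init      0.01236     4.073
  Δ           4.036    -4.036
  eq          4.048   0.03689
  solve Keq expr → x = -2.018; check Q = 8.3050e-05
Then add 0.0286 M of D.
Step 2:
                  A         D
  init        4.048   0.06549
  Δ         0.02834  -0.02834
  eq          4.077   0.03715
  solve Keq expr → x = -0.01417; check Q = 8.3050e-05
Then add 1.093 M of A.
Step 3:
                  A         D
  init         5.17   0.03715
  Δ       -0.009871  0.009871
  eq           5.16   0.04702
  solve Keq expr → x = 0.004935; check Q = 8.3050e-05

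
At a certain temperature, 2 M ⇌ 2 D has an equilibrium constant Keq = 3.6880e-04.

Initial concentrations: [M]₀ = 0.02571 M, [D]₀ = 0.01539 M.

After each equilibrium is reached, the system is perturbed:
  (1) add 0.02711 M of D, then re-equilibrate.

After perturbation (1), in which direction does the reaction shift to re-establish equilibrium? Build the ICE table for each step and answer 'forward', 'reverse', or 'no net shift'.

Q₀ = 0.3583 vs Keq = 3.6880e-04 ⇒ Q>K, reverse
Step 1:
                  M         D
  init      0.02571   0.01539
  Δ         0.01462  -0.01462
  eq        0.04033 7.7442e-04
  solve Keq expr → x = -0.007308; check Q = 3.6880e-04
Then add 0.02711 M of D.
Step 2:
                  M         D
  init      0.04033   0.02788
  Δ          0.0266   -0.0266
  eq        0.06692  0.001285
  solve Keq expr → x = -0.0133; check Q = 3.6880e-04

Direction: reverse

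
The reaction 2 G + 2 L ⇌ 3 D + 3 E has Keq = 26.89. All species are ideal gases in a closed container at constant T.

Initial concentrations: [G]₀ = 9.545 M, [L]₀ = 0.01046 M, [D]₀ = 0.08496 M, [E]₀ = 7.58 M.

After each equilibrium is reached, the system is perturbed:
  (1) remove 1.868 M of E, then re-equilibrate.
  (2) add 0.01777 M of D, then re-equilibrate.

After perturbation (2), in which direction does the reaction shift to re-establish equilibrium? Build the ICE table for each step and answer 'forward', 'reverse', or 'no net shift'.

Q₀ = 26.79 vs Keq = 26.89 ⇒ Q<K, forward
Step 1:
                    G           L           D           E
  init          9.545     0.01046     0.08496        7.58
  Δ       -1.4608e-05 -1.4608e-05  2.1911e-05  2.1911e-05
  eq            9.545     0.01045     0.08498        7.58
  solve Keq expr → x = 7.3038e-06; check Q = 26.89
Then remove 1.868 M of E.
Step 2:
                    G           L           D           E
  init          9.545     0.01045     0.08498       5.712
  Δ         -0.003043   -0.003043    0.004565    0.004565
  eq            9.542    0.007402     0.08955       5.717
  solve Keq expr → x = 0.001522; check Q = 26.89
Then add 0.01777 M of D.
Step 3:
                    G           L           D           E
  init          9.542    0.007402      0.1073       5.717
  Δ          0.001913    0.001913    -0.00287    -0.00287
  eq            9.544    0.009315      0.1044       5.714
  solve Keq expr → x = -9.5670e-04; check Q = 26.89

Direction: reverse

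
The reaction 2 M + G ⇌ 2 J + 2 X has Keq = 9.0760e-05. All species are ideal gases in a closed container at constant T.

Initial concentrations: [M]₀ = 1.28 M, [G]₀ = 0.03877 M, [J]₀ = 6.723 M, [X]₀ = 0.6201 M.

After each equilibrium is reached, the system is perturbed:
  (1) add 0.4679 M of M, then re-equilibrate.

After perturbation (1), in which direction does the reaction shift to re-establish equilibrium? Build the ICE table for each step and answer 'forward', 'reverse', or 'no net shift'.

Q₀ = 273.6 vs Keq = 9.0760e-05 ⇒ Q>K, reverse
Step 1:
                   M          G          J          X
  Initial       1.28    0.03877      6.723     0.6201
  Change      0.6184     0.3092    -0.6184    -0.6184
  Equil        1.898     0.3479      6.105   0.001748
  solve Keq expr → x = -0.3092; check Q = 9.0760e-05
Then add 0.4679 M of M.
Step 2:
                   M          G          J          X
  Initial      2.366     0.3479      6.105   0.001748
  Change  -4.2950e-04 -2.1475e-04 4.2950e-04 4.2950e-04
  Equil        2.366     0.3477      6.105   0.002177
  solve Keq expr → x = 2.1475e-04; check Q = 9.0760e-05

Direction: forward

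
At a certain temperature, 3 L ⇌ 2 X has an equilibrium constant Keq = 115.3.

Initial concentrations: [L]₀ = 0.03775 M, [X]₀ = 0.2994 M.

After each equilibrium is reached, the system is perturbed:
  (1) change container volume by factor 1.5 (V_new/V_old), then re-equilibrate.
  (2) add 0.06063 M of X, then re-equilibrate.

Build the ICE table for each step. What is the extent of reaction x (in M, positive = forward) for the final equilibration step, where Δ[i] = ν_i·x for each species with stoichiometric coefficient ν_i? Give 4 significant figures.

x = -0.004099 M

Q₀ = 1666 vs Keq = 115.3 ⇒ Q>K, reverse
Step 1:
                   L          X
  init       0.03775     0.2994
  Δ          0.04759   -0.03172
  eq         0.08534     0.2677
  solve Keq expr → x = -0.01586; check Q = 115.3
Then change container volume by factor 1.5 (V_new/V_old).
Step 2:
                   L          X
  init       0.05689     0.1785
  Δ         0.007079   -0.00472
  eq         0.06397     0.1737
  solve Keq expr → x = -0.00236; check Q = 115.3
Then add 0.06063 M of X.
Step 3:
                   L          X
  init       0.06397     0.2344
  Δ           0.0123  -0.008198
  eq         0.07627     0.2262
  solve Keq expr → x = -0.004099; check Q = 115.3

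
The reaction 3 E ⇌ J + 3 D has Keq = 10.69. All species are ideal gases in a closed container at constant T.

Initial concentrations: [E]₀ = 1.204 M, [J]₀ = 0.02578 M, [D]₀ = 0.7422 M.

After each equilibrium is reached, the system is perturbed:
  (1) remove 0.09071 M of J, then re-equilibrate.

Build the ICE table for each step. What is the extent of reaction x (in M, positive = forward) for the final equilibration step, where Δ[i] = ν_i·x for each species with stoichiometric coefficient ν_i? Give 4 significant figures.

Q₀ = 0.006039 vs Keq = 10.69 ⇒ Q<K, forward
Step 1:
                  E         J         D
  Initial     1.204   0.02578    0.7422
  Change    -0.7589     0.253    0.7589
  Equil      0.4451    0.2787     1.501
  solve Keq expr → x = 0.253; check Q = 10.69
Then remove 0.09071 M of J.
Step 2:
                  E         J         D
  Initial    0.4451     0.188     1.501
  Change    -0.0367   0.01223    0.0367
  Equil      0.4084    0.2003     1.538
  solve Keq expr → x = 0.01223; check Q = 10.69

x = 0.01223 M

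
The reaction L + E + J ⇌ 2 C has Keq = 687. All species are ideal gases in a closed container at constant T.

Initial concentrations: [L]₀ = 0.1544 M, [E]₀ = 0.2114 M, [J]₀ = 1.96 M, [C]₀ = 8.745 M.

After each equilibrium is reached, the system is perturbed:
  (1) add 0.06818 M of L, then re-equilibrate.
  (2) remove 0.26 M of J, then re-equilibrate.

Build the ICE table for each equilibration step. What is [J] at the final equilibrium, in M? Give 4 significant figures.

Q₀ = 1195 vs Keq = 687 ⇒ Q>K, reverse
Step 1:
                    L           E           J           C
  I            0.1544      0.2114        1.96       8.745
  C           0.05133     0.05133     0.05133     -0.1027
  E            0.2057      0.2627       2.011       8.642
  solve Keq expr → x = -0.05133; check Q = 687
Then add 0.06818 M of L.
Step 2:
                    L           E           J           C
  I            0.2739      0.2627       2.011       8.642
  C          -0.03214    -0.03214    -0.03214     0.06428
  E            0.2418      0.2306       1.979       8.707
  solve Keq expr → x = 0.03214; check Q = 687
Then remove 0.26 M of J.
Step 3:
                    L           E           J           C
  I            0.2418      0.2306       1.719       8.707
  C           0.01523     0.01523     0.01523    -0.03045
  E             0.257      0.2458       1.734       8.676
  solve Keq expr → x = -0.01523; check Q = 687

[J]_eq = 1.734 M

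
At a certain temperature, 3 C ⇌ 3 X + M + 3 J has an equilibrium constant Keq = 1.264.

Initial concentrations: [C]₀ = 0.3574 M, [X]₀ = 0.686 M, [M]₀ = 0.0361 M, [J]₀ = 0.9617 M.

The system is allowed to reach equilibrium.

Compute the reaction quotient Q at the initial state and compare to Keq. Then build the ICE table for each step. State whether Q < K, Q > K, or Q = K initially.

Q₀ = 0.2271; Q < K (proceeds forward)

Q₀ = 0.2271 vs Keq = 1.264 ⇒ Q<K, forward
Step 1:
                    C           X           M           J
  I            0.3574       0.686      0.0361      0.9617
  C          -0.07271     0.07271     0.02424     0.07271
  E            0.2847      0.7587     0.06034       1.034
  solve Keq expr → x = 0.02424; check Q = 1.264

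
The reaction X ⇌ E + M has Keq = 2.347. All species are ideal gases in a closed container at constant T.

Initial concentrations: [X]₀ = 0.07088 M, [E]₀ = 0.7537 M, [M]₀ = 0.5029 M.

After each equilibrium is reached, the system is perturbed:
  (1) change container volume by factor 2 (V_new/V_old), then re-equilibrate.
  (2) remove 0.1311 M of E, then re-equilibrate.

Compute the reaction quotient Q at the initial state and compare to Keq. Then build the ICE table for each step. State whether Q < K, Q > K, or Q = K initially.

Q₀ = 5.348 vs Keq = 2.347 ⇒ Q>K, reverse
Step 1:
                  X         E         M
  Initial   0.07088    0.7537    0.5029
  Change    0.06002  -0.06002  -0.06002
  Equil      0.1309    0.6937    0.4429
  solve Keq expr → x = -0.06002; check Q = 2.347
Then change container volume by factor 2 (V_new/V_old).
Step 2:
                  X         E         M
  Initial   0.06545    0.3468    0.2214
  Change   -0.02611   0.02611   0.02611
  Equil     0.03934     0.373    0.2476
  solve Keq expr → x = 0.02611; check Q = 2.347
Then remove 0.1311 M of E.
Step 3:
                  X         E         M
  Initial   0.03934    0.2419    0.2476
  Change    -0.0114    0.0114    0.0114
  Equil     0.02794    0.2532    0.2589
  solve Keq expr → x = 0.0114; check Q = 2.347

Q₀ = 5.348; Q > K (proceeds reverse)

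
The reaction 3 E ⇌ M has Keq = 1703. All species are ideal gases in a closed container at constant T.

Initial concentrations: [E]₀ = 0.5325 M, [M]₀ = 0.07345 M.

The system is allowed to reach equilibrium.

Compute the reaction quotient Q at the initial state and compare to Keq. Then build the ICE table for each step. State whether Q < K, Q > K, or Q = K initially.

Q₀ = 0.4864; Q < K (proceeds forward)

Q₀ = 0.4864 vs Keq = 1703 ⇒ Q<K, forward
Step 1:
                   E          M
  I           0.5325    0.07345
  C          -0.4809     0.1603
  E          0.05158     0.2338
  solve Keq expr → x = 0.1603; check Q = 1703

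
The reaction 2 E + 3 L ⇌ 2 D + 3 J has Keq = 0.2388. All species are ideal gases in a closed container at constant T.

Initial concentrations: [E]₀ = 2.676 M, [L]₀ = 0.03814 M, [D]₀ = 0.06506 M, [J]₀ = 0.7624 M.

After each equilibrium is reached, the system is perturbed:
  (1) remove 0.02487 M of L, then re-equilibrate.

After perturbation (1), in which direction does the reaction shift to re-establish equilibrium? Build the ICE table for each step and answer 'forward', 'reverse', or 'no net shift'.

Q₀ = 4.721 vs Keq = 0.2388 ⇒ Q>K, reverse
Step 1:
                   E          L          D          J
  Initial      2.676    0.03814    0.06506     0.7624
  Change      0.0232     0.0348    -0.0232    -0.0348
  Equil        2.699    0.07294    0.04186     0.7276
  solve Keq expr → x = -0.0116; check Q = 0.2388
Then remove 0.02487 M of L.
Step 2:
                   E          L          D          J
  Initial      2.699    0.04807    0.04186     0.7276
  Change    0.008727    0.01309  -0.008727   -0.01309
  Equil        2.708    0.06116    0.03314     0.7145
  solve Keq expr → x = -0.004363; check Q = 0.2388

Direction: reverse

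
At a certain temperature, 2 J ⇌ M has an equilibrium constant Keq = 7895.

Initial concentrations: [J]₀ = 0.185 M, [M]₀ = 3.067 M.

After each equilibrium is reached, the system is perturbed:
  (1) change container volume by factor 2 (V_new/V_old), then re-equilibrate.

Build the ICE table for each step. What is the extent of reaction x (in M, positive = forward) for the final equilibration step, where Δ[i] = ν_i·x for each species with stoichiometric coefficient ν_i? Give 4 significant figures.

Q₀ = 89.61 vs Keq = 7895 ⇒ Q<K, forward
Step 1:
                    J           M
  I             0.185       3.067
  C            -0.165     0.08251
  E           0.01997        3.15
  solve Keq expr → x = 0.08251; check Q = 7895
Then change container volume by factor 2 (V_new/V_old).
Step 2:
                    J           M
  I          0.009987       1.575
  C          0.004127   -0.002064
  E           0.01411       1.573
  solve Keq expr → x = -0.002064; check Q = 7895

x = -0.002064 M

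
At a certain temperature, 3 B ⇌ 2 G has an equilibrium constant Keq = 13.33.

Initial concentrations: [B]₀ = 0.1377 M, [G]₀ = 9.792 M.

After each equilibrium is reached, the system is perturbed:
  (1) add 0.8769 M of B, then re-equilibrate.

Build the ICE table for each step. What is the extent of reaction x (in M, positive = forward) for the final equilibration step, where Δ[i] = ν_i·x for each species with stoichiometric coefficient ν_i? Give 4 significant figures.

x = 0.2681 M

Q₀ = 3.6723e+04 vs Keq = 13.33 ⇒ Q>K, reverse
Step 1:
                    B           G
  Initial      0.1377       9.792
  Change        1.646      -1.097
  Equil         1.783       8.695
  solve Keq expr → x = -0.5485; check Q = 13.33
Then add 0.8769 M of B.
Step 2:
                    B           G
  Initial        2.66       8.695
  Change      -0.8043      0.5362
  Equil         1.856       9.231
  solve Keq expr → x = 0.2681; check Q = 13.33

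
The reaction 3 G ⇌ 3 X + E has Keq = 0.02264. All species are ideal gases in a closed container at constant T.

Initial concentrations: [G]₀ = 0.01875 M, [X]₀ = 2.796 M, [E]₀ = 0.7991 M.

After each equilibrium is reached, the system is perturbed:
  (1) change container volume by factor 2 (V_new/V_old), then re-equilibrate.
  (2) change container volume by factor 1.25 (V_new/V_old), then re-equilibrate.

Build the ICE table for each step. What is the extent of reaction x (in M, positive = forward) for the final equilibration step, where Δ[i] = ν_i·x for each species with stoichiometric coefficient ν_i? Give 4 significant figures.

x = 0.004938 M

Q₀ = 2.6498e+06 vs Keq = 0.02264 ⇒ Q>K, reverse
Step 1:
                    G           X           E
  init        0.01875       2.796      0.7991
  Δ             1.857      -1.857     -0.6189
  eq            1.875      0.9393      0.1802
  solve Keq expr → x = -0.6189; check Q = 0.02264
Then change container volume by factor 2 (V_new/V_old).
Step 2:
                    G           X           E
  init         0.9377      0.4697      0.0901
  Δ          -0.05454     0.05454     0.01818
  eq           0.8832      0.5242      0.1083
  solve Keq expr → x = 0.01818; check Q = 0.02264
Then change container volume by factor 1.25 (V_new/V_old).
Step 3:
                    G           X           E
  init         0.7065      0.4194     0.08662
  Δ          -0.01481     0.01481    0.004938
  eq           0.6917      0.4342     0.09156
  solve Keq expr → x = 0.004938; check Q = 0.02264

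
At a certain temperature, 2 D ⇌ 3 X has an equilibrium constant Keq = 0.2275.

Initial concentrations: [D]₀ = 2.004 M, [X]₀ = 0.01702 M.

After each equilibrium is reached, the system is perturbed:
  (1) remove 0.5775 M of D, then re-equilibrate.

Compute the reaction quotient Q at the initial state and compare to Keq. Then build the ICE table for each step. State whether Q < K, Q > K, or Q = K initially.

Q₀ = 1.2277e-06; Q < K (proceeds forward)

Q₀ = 1.2277e-06 vs Keq = 0.2275 ⇒ Q<K, forward
Step 1:
                  D         X
  Initial     2.004   0.01702
  Change    -0.5185    0.7778
  Equil       1.485    0.7948
  solve Keq expr → x = 0.2593; check Q = 0.2275
Then remove 0.5775 M of D.
Step 2:
                  D         X
  Initial     0.908    0.7948
  Change     0.1163   -0.1745
  Equil       1.024    0.6203
  solve Keq expr → x = -0.05815; check Q = 0.2275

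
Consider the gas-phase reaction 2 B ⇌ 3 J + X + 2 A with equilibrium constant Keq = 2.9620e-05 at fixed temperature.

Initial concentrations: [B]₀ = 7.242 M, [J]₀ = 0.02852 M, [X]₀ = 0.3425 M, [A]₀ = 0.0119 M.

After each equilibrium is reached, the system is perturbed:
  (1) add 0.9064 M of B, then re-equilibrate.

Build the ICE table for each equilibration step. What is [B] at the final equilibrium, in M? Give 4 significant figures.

Q₀ = 2.1453e-11 vs Keq = 2.9620e-05 ⇒ Q<K, forward
Step 1:
                  B         J         X         A
  Initial     7.242   0.02852    0.3425    0.0119
  Change     -0.232     0.348     0.116     0.232
  Equil        7.01    0.3765    0.4585    0.2439
  solve Keq expr → x = 0.116; check Q = 2.9620e-05
Then add 0.9064 M of B.
Step 2:
                  B         J         X         A
  Initial     7.916    0.3765    0.4585    0.2439
  Change   -0.01156   0.01734  0.005781   0.01156
  Equil       7.905    0.3938    0.4643    0.2555
  solve Keq expr → x = 0.005781; check Q = 2.9620e-05

[B]_eq = 7.905 M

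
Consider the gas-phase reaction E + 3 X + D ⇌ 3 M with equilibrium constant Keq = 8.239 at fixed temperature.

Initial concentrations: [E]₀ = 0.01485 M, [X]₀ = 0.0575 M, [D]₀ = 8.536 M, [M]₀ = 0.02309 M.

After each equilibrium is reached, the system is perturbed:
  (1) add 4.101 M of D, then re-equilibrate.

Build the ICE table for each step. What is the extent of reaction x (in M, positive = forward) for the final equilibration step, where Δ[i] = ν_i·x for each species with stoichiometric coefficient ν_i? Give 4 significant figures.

Q₀ = 0.5108 vs Keq = 8.239 ⇒ Q<K, forward
Step 1:
                   E          X          D          M
  Initial    0.01485     0.0575      8.536    0.02309
  Change   -0.004929   -0.01479  -0.004929    0.01479
  Equil     0.009921    0.04271      8.531    0.03788
  solve Keq expr → x = 0.004929; check Q = 8.239
Then add 4.101 M of D.
Step 2:
                   E          X          D          M
  Initial   0.009921    0.04271      12.63    0.03788
  Change  -7.1112e-04  -0.002133 -7.1112e-04   0.002133
  Equil      0.00921    0.04058      12.63    0.04001
  solve Keq expr → x = 7.1112e-04; check Q = 8.239

x = 7.1112e-04 M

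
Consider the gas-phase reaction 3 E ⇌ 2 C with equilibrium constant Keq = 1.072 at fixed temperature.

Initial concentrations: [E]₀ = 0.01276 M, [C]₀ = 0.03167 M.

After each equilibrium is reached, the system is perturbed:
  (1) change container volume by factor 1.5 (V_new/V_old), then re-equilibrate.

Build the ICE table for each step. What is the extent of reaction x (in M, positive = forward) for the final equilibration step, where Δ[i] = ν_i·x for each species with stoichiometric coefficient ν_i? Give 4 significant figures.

Q₀ = 482.8 vs Keq = 1.072 ⇒ Q>K, reverse
Step 1:
                    E           C
  Initial     0.01276     0.03167
  Change      0.03253    -0.02169
  Equil       0.04529    0.009981
  solve Keq expr → x = -0.01084; check Q = 1.072
Then change container volume by factor 1.5 (V_new/V_old).
Step 2:
                    E           C
  Initial      0.0302    0.006654
  Change       0.0013 -8.6648e-04
  Equil        0.0315    0.005787
  solve Keq expr → x = -4.3324e-04; check Q = 1.072

x = -4.3324e-04 M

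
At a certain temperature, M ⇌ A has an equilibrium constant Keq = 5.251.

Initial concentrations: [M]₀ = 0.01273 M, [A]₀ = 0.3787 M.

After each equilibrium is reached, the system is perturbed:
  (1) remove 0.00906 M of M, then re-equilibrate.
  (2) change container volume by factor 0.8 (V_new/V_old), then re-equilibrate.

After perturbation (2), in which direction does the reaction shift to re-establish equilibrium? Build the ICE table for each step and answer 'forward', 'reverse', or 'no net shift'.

Direction: no net shift

Q₀ = 29.75 vs Keq = 5.251 ⇒ Q>K, reverse
Step 1:
                   M          A
  init       0.01273     0.3787
  Δ          0.04989   -0.04989
  eq         0.06262     0.3288
  solve Keq expr → x = -0.04989; check Q = 5.251
Then remove 0.00906 M of M.
Step 2:
                   M          A
  init       0.05356     0.3288
  Δ         0.007611  -0.007611
  eq         0.06117     0.3212
  solve Keq expr → x = -0.007611; check Q = 5.251
Then change container volume by factor 0.8 (V_new/V_old).
Step 3:
                   M          A
  init       0.07646     0.4015
  Δ                0          0
  eq         0.07646     0.4015
  solve Keq expr → x = 0; check Q = 5.251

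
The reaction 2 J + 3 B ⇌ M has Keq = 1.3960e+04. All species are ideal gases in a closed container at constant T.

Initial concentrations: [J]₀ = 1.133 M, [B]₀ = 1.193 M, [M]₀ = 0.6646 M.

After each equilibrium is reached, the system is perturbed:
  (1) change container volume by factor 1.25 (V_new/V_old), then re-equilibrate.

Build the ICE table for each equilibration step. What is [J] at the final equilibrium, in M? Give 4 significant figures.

[J]_eq = 0.325 M

Q₀ = 0.3049 vs Keq = 1.3960e+04 ⇒ Q<K, forward
Step 1:
                   J          B          M
  I            1.133      1.193     0.6646
  C          -0.7429     -1.114     0.3714
  E           0.3901    0.07871      1.036
  solve Keq expr → x = 0.3714; check Q = 1.3960e+04
Then change container volume by factor 1.25 (V_new/V_old).
Step 2:
                   J          B          M
  I           0.3121    0.06297     0.8288
  C           0.0129    0.01935  -0.006449
  E            0.325    0.08231     0.8224
  solve Keq expr → x = -0.006449; check Q = 1.3960e+04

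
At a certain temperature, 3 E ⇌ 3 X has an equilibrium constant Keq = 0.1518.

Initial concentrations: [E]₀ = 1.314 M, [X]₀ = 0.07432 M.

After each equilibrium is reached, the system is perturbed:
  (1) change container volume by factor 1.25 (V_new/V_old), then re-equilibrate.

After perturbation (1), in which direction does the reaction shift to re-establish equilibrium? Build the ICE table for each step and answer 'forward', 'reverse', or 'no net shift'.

Q₀ = 1.8094e-04 vs Keq = 0.1518 ⇒ Q<K, forward
Step 1:
                   E          X
  I            1.314    0.07432
  C          -0.4086     0.4086
  E           0.9054      0.483
  solve Keq expr → x = 0.1362; check Q = 0.1518
Then change container volume by factor 1.25 (V_new/V_old).
Step 2:
                   E          X
  I           0.7243     0.3864
  C                0          0
  E           0.7243     0.3864
  solve Keq expr → x = 0; check Q = 0.1518

Direction: no net shift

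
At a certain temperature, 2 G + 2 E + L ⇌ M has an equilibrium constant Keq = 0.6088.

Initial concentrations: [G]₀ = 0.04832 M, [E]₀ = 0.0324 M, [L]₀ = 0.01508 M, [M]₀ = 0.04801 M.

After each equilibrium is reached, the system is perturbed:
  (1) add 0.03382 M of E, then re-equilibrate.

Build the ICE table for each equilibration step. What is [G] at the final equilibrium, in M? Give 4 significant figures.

Q₀ = 1.2989e+06 vs Keq = 0.6088 ⇒ Q>K, reverse
Step 1:
                  G         E         L         M
  I         0.04832    0.0324   0.01508   0.04801
  C         0.09599   0.09599     0.048    -0.048
  E          0.1443    0.1284   0.06308 1.3184e-05
  solve Keq expr → x = -0.048; check Q = 0.6088
Then add 0.03382 M of E.
Step 2:
                  G         E         L         M
  I          0.1443    0.1622   0.06308 1.3184e-05
  C       -1.5698e-05 -1.5698e-05 -7.8490e-06 7.8490e-06
  E          0.1443    0.1622   0.06307 2.1033e-05
  solve Keq expr → x = 7.8490e-06; check Q = 0.6088

[G]_eq = 0.1443 M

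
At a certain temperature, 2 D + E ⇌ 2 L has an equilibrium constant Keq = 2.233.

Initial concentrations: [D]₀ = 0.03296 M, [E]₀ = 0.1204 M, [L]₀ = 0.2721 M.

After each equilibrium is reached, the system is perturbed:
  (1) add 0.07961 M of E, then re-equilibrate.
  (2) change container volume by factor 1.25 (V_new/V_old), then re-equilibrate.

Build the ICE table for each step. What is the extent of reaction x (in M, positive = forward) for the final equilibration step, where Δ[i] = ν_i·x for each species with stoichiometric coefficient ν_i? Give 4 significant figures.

x = -0.003111 M

Q₀ = 566.1 vs Keq = 2.233 ⇒ Q>K, reverse
Step 1:
                   D          E          L
  Initial    0.03296     0.1204     0.2721
  Change      0.1507    0.07534    -0.1507
  Equil       0.1836     0.1957     0.1214
  solve Keq expr → x = -0.07534; check Q = 2.233
Then add 0.07961 M of E.
Step 2:
                   D          E          L
  Initial     0.1836     0.2754     0.1214
  Change    -0.01184  -0.005922    0.01184
  Equil       0.1718     0.2694     0.1333
  solve Keq expr → x = 0.005922; check Q = 2.233
Then change container volume by factor 1.25 (V_new/V_old).
Step 3:
                   D          E          L
  Initial     0.1374     0.2155     0.1066
  Change    0.006222   0.003111  -0.006222
  Equil       0.1437     0.2187     0.1004
  solve Keq expr → x = -0.003111; check Q = 2.233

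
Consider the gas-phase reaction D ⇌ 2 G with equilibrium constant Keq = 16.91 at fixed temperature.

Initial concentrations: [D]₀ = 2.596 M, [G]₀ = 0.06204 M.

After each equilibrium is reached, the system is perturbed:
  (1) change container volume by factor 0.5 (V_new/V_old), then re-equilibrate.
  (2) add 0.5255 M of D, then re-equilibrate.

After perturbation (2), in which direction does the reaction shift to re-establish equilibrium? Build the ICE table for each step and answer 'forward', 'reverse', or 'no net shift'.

Q₀ = 0.001483 vs Keq = 16.91 ⇒ Q<K, forward
Step 1:
                  D         G
  init        2.596   0.06204
  Δ          -1.802     3.603
  eq         0.7944     3.665
  solve Keq expr → x = 1.802; check Q = 16.91
Then change container volume by factor 0.5 (V_new/V_old).
Step 2:
                  D         G
  init        1.589      7.33
  Δ          0.6137    -1.227
  eq          2.203     6.103
  solve Keq expr → x = -0.6137; check Q = 16.91
Then add 0.5255 M of D.
Step 3:
                  D         G
  init        2.728     6.103
  Δ         -0.2107    0.4215
  eq          2.517     6.524
  solve Keq expr → x = 0.2107; check Q = 16.91

Direction: forward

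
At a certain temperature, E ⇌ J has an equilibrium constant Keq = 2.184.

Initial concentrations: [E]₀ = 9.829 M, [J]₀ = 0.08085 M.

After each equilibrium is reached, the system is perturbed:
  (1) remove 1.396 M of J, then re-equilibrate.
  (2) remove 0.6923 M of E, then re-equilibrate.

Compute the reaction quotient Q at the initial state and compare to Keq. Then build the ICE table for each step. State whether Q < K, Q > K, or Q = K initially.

Q₀ = 0.008226 vs Keq = 2.184 ⇒ Q<K, forward
Step 1:
                   E          J
  Initial      9.829    0.08085
  Change      -6.717      6.717
  Equil        3.112      6.797
  solve Keq expr → x = 6.717; check Q = 2.184
Then remove 1.396 M of J.
Step 2:
                   E          J
  Initial      3.112      5.401
  Change     -0.4384     0.4384
  Equil        2.674       5.84
  solve Keq expr → x = 0.4384; check Q = 2.184
Then remove 0.6923 M of E.
Step 3:
                   E          J
  Initial      1.982       5.84
  Change      0.4749    -0.4749
  Equil        2.457      5.365
  solve Keq expr → x = -0.4749; check Q = 2.184

Q₀ = 0.008226; Q < K (proceeds forward)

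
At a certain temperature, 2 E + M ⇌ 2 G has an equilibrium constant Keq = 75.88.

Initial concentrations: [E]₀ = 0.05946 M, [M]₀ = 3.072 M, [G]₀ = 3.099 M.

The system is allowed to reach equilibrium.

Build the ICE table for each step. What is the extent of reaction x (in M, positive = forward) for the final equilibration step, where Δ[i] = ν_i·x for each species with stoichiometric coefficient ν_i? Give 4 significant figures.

Q₀ = 884.2 vs Keq = 75.88 ⇒ Q>K, reverse
Step 1:
                    E           M           G
  init        0.05946       3.072       3.099
  Δ            0.1328     0.06638     -0.1328
  eq           0.1922       3.138       2.966
  solve Keq expr → x = -0.06638; check Q = 75.88

x = -0.06638 M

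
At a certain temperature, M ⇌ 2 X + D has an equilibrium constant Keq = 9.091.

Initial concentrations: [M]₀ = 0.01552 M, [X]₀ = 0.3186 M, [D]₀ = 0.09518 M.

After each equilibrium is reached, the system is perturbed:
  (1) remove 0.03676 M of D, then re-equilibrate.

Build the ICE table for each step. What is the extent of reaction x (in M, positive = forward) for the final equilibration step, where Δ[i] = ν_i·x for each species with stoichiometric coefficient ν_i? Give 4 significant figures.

x = 4.7461e-04 M

Q₀ = 0.6225 vs Keq = 9.091 ⇒ Q<K, forward
Step 1:
                  M         X         D
  init      0.01552    0.3186   0.09518
  Δ        -0.01408   0.02815   0.01408
  eq       0.001445    0.3468    0.1093
  solve Keq expr → x = 0.01408; check Q = 9.091
Then remove 0.03676 M of D.
Step 2:
                  M         X         D
  init     0.001445    0.3468    0.0725
  Δ       -4.7461e-04 9.4922e-04 4.7461e-04
  eq      9.7037e-04    0.3477   0.07297
  solve Keq expr → x = 4.7461e-04; check Q = 9.091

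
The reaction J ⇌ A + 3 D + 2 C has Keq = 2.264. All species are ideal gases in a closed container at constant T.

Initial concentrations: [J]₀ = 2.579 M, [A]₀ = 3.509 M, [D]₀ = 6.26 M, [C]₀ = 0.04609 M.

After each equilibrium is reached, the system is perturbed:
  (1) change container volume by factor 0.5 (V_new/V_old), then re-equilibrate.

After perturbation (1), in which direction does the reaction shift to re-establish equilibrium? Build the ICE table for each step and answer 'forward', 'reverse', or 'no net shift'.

Direction: reverse

Q₀ = 0.709 vs Keq = 2.264 ⇒ Q<K, forward
Step 1:
                   J          A          D          C
  Initial      2.579      3.509       6.26    0.04609
  Change    -0.01739    0.01739    0.05216    0.03478
  Equil        2.562      3.526      6.312    0.08087
  solve Keq expr → x = 0.01739; check Q = 2.264
Then change container volume by factor 0.5 (V_new/V_old).
Step 2:
                   J          A          D          C
  Initial      5.123      7.053      12.62     0.1617
  Change     0.06606   -0.06606    -0.1982    -0.1321
  Equil        5.189      6.987      12.43     0.0296
  solve Keq expr → x = -0.06606; check Q = 2.264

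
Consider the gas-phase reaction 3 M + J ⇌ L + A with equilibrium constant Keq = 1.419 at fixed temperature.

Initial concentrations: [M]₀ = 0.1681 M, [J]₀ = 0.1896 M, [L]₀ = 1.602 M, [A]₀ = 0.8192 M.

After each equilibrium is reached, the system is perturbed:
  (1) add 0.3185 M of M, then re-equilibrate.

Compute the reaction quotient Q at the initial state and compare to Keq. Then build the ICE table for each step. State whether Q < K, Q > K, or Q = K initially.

Q₀ = 1457; Q > K (proceeds reverse)

Q₀ = 1457 vs Keq = 1.419 ⇒ Q>K, reverse
Step 1:
                    M           J           L           A
  init         0.1681      0.1896       1.602      0.8192
  Δ            0.8495      0.2832     -0.2832     -0.2832
  eq            1.018      0.4728       1.319       0.536
  solve Keq expr → x = -0.2832; check Q = 1.419
Then add 0.3185 M of M.
Step 2:
                    M           J           L           A
  init          1.336      0.4728       1.319       0.536
  Δ           -0.2028     -0.0676      0.0676      0.0676
  eq            1.133      0.4052       1.386      0.6036
  solve Keq expr → x = 0.0676; check Q = 1.419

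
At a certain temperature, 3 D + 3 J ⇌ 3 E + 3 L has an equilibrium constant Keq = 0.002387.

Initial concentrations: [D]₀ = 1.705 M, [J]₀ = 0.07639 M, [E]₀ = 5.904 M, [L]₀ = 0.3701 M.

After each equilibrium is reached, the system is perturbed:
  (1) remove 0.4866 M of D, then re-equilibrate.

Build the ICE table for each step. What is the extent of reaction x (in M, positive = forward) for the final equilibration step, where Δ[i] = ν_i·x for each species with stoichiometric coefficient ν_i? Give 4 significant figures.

x = -0.00158 M

Q₀ = 4722 vs Keq = 0.002387 ⇒ Q>K, reverse
Step 1:
                    D           J           E           L
  Initial       1.705     0.07639       5.904      0.3701
  Change       0.3491      0.3491     -0.3491     -0.3491
  Equil         2.054      0.4255       5.555     0.02103
  solve Keq expr → x = -0.1164; check Q = 0.002387
Then remove 0.4866 M of D.
Step 2:
                    D           J           E           L
  Initial       1.567      0.4255       5.555     0.02103
  Change     0.004739    0.004739   -0.004739   -0.004739
  Equil         1.572      0.4302        5.55     0.01629
  solve Keq expr → x = -0.00158; check Q = 0.002387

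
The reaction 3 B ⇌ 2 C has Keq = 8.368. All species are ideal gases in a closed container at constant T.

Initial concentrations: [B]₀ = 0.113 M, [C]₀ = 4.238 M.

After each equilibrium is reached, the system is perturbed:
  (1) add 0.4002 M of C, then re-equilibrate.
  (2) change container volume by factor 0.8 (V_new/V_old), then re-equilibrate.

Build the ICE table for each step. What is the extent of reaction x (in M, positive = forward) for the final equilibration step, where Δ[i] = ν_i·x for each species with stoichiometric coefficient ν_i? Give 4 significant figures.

x = 0.03229 M

Q₀ = 1.2448e+04 vs Keq = 8.368 ⇒ Q>K, reverse
Step 1:
                  B         C
  I           0.113     4.238
  C           1.033   -0.6887
  E           1.146     3.549
  solve Keq expr → x = -0.3444; check Q = 8.368
Then add 0.4002 M of C.
Step 2:
                  B         C
  I           1.146     3.949
  C          0.0743  -0.04953
  E            1.22       3.9
  solve Keq expr → x = -0.02477; check Q = 8.368
Then change container volume by factor 0.8 (V_new/V_old).
Step 3:
                  B         C
  I           1.525     4.875
  C        -0.09687   0.06458
  E           1.429      4.94
  solve Keq expr → x = 0.03229; check Q = 8.368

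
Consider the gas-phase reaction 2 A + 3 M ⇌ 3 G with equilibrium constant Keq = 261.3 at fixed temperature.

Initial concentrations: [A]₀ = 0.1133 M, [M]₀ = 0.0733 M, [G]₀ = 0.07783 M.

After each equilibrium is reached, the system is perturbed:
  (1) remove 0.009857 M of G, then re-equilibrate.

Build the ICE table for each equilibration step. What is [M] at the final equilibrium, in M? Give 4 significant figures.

[M]_eq = 0.05863 M

Q₀ = 93.25 vs Keq = 261.3 ⇒ Q<K, forward
Step 1:
                   A          M          G
  Initial     0.1133     0.0733    0.07783
  Change   -0.007419   -0.01113    0.01113
  Equil       0.1059    0.06217    0.08896
  solve Keq expr → x = 0.003709; check Q = 261.3
Then remove 0.009857 M of G.
Step 2:
                   A          M          G
  Initial     0.1059    0.06217     0.0791
  Change    -0.00236   -0.00354    0.00354
  Equil       0.1035    0.05863    0.08264
  solve Keq expr → x = 0.00118; check Q = 261.3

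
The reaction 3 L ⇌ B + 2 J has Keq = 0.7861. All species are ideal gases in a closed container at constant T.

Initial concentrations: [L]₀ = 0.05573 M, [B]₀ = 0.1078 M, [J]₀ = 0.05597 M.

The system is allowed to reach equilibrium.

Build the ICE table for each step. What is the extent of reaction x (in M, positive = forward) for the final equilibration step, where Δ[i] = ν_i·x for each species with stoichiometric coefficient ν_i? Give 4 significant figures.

x = -0.003901 M

Q₀ = 1.951 vs Keq = 0.7861 ⇒ Q>K, reverse
Step 1:
                   L          B          J
  Initial    0.05573     0.1078    0.05597
  Change      0.0117  -0.003901  -0.007803
  Equil      0.06743     0.1039    0.04817
  solve Keq expr → x = -0.003901; check Q = 0.7861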